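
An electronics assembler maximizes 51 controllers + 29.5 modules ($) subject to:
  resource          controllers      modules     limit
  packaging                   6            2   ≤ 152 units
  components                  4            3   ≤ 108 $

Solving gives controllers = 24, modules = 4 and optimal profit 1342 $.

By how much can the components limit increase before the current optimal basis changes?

Binding constraints: packaging, components. The basis is B = [[6,2],[4,3]] with det 10.
Per unit increase in components, x* moves by d = (-0.2, 0.6).
The basis stays optimal until controllers reaches 0; allowable increase = 120 $.

120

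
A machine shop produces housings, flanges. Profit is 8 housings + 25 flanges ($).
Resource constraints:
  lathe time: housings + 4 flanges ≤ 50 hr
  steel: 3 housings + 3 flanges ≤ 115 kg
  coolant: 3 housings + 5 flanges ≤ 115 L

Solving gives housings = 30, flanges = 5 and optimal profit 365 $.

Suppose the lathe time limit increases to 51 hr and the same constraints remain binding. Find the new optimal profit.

Check each constraint at x*: lathe time 50/50 (tight); steel 105/115 (slack 10); coolant 115/115 (tight).
By complementary slackness, y = 0 for the non-binding constraint.
From A_Bᵀ y = c: 1·y_lathe time + 3·y_coolant = 8; 4·y_lathe time + 5·y_coolant = 25.
This yields shadow prices y_lathe time = 5, y_coolant = 1.
Δz = y_lathe time·Δb = 5 × (1) = 5, so new z* = 365 + 5 = 370.

370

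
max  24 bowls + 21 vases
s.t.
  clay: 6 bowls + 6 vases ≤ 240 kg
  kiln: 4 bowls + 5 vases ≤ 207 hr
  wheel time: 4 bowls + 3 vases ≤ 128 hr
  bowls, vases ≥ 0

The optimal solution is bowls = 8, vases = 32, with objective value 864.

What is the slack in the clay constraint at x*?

clay used = 6·8 + 6·32 = 240; slack = 240 − 240 = 0.

0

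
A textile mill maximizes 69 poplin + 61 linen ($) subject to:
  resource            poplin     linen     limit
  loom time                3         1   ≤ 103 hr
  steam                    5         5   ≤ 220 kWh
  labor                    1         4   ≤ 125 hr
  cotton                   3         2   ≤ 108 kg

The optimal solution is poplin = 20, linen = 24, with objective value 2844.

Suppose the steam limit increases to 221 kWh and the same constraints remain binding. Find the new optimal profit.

Check each constraint at x*: loom time 84/103 (slack 19); steam 220/220 (tight); labor 116/125 (slack 9); cotton 108/108 (tight).
By complementary slackness, y = 0 for the non-binding constraints.
From A_Bᵀ y = c: 5·y_steam + 3·y_cotton = 69; 5·y_steam + 2·y_cotton = 61.
This yields shadow prices y_steam = 9, y_cotton = 8.
Δz = y_steam·Δb = 9 × (1) = 9, so new z* = 2844 + 9 = 2853.

2853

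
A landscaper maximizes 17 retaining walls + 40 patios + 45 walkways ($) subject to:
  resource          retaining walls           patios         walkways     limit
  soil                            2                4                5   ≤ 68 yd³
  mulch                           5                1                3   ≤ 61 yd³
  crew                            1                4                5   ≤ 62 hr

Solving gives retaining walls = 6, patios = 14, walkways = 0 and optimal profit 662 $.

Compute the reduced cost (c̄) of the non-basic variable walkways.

-5

Binding: soil and crew. Non-binding: mulch (17 unused).
Slack constraints have shadow price 0 (complementary slackness).
Dual feasibility on the basic columns requires 2·y_soil + 1·y_crew = 17, 4·y_soil + 4·y_crew = 40.
Solving: y_soil = 7, y_crew = 3.
Reduced cost of walkways: c₃ − yᵀa₃ = 45 − (7·5 + 3·5) = 45 − 50 = -5.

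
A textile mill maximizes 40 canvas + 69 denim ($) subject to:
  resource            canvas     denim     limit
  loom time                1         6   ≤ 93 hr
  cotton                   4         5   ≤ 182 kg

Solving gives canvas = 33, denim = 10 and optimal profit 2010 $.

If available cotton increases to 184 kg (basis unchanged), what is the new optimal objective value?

Check each constraint at x*: loom time 93/93 (tight); cotton 182/182 (tight).
The binding rows give the dual system: 1·y_loom time + 4·y_cotton = 40 and 6·y_loom time + 5·y_cotton = 69.
→ y_loom time = 4 and y_cotton = 9.
Δz = y_cotton·Δb = 9 × (2) = 18, so new z* = 2010 + 18 = 2028.

2028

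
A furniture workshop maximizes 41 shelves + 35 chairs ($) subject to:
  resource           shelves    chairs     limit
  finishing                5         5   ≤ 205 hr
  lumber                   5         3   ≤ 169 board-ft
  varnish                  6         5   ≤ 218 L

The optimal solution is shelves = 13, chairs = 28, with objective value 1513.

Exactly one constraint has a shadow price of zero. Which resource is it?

finishing: 205/205 (binding)
lumber: 149/169 (slack 20)
varnish: 218/218 (binding)
By complementary slackness, a constraint with positive slack has shadow price 0 → lumber.

lumber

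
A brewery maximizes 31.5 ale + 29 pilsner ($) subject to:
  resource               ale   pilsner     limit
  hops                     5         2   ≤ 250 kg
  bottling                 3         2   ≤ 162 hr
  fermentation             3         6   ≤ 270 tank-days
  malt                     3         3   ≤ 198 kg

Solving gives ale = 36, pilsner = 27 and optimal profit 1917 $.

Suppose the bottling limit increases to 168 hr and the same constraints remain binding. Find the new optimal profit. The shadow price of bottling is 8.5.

1968

Δb = 6, so new z* = 1917 + (8.5)·(6) = 1917 + 51 = 1968.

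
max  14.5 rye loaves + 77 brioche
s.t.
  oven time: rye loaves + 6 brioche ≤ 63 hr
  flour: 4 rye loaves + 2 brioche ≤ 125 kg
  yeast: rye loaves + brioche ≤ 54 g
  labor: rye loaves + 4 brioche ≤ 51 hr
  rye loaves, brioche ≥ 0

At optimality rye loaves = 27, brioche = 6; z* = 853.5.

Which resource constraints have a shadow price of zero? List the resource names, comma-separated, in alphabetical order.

flour, yeast

oven time: 63/63 (binding)
flour: 120/125 (slack 5)
yeast: 33/54 (slack 21)
labor: 51/51 (binding)
By complementary slackness, a constraint with positive slack has shadow price 0 → flour, yeast.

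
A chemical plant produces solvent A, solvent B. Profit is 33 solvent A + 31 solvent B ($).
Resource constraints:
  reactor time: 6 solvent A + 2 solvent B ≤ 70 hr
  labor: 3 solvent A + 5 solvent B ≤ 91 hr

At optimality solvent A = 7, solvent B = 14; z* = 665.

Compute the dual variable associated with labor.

5

At the optimum: reactor time uses 70 of 70 (binding); labor uses 91 of 91 (binding).
The binding rows give the dual system: 6·y_reactor time + 3·y_labor = 33 and 2·y_reactor time + 5·y_labor = 31.
→ y_reactor time = 3 and y_labor = 5.
Shadow price of labor = 5.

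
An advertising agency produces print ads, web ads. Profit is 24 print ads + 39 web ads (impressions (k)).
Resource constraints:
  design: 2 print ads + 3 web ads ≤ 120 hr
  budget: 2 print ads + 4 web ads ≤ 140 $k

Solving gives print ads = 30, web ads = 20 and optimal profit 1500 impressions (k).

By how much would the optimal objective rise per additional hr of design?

At the optimum: design uses 120 of 120 (binding); budget uses 140 of 140 (binding).
The binding rows give the dual system: 2·y_design + 2·y_budget = 24 and 3·y_design + 4·y_budget = 39.
Solving: y_design = 9, y_budget = 3.
Shadow price of design = 9.

9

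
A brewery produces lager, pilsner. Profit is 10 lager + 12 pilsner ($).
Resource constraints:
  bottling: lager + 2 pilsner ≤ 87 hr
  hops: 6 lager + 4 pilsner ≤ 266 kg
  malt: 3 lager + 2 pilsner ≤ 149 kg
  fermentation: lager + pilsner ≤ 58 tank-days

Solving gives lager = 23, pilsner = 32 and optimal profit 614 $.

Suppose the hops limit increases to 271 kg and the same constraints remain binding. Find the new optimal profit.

619

Binding: bottling and hops. Non-binding: malt (16 unused), fermentation (3 unused).
Since malt, fermentation are not tight, their duals are 0.
From A_Bᵀ y = c: 1·y_bottling + 6·y_hops = 10; 2·y_bottling + 4·y_hops = 12.
Solving: y_bottling = 4, y_hops = 1.
Δz = y_hops·Δb = 1 × (5) = 5, so new z* = 614 + 5 = 619.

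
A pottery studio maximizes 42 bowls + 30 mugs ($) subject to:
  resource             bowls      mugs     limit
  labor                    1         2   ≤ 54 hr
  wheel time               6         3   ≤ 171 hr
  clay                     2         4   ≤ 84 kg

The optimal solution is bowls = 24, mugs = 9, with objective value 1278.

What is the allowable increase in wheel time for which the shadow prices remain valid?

81

Binding constraints: wheel time, clay. The basis is B = [[6,3],[2,4]] with det 18.
Per unit increase in wheel time, x* moves by d = (0.2222, -0.1111).
The basis stays optimal until mugs reaches 0; allowable increase = 81 hr.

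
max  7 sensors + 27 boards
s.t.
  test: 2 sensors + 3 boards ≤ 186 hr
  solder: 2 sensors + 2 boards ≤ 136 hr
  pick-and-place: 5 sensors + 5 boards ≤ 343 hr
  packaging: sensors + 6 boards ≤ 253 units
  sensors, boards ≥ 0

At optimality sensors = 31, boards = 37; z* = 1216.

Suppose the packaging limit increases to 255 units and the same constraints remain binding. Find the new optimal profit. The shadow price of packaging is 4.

1224

Δb = 2, so new z* = 1216 + (4)·(2) = 1216 + 8 = 1224.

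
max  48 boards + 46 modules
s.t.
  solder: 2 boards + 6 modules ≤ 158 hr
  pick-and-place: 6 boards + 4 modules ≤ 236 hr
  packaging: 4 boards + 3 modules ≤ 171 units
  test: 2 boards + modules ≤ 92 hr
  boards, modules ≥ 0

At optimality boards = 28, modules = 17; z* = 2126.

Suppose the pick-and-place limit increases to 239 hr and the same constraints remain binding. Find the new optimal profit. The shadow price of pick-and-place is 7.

2147

Δb = 3, so new z* = 2126 + (7)·(3) = 2126 + 21 = 2147.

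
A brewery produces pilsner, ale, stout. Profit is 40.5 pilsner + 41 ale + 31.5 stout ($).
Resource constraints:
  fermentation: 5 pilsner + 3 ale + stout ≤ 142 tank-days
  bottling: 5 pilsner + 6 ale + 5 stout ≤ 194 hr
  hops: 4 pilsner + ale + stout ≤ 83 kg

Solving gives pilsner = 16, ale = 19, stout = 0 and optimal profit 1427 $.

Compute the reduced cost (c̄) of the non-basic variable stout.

-3

Check each constraint at x*: fermentation 137/142 (slack 5); bottling 194/194 (tight); hops 83/83 (tight).
By complementary slackness, y = 0 for the non-binding constraint.
From A_Bᵀ y = c: 5·y_bottling + 4·y_hops = 40.5; 6·y_bottling + 1·y_hops = 41.
→ y_bottling = 6.5 and y_hops = 2.
Reduced cost of stout: c₃ − yᵀa₃ = 31.5 − (6.5·5 + 2·1) = 31.5 − 34.5 = -3.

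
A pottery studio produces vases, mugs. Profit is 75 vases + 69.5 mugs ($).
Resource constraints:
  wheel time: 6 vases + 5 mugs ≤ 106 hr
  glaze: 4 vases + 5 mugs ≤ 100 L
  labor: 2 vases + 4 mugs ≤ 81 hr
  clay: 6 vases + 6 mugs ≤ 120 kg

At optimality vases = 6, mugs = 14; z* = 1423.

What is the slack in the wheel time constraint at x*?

wheel time used = 6·6 + 5·14 = 106; slack = 106 − 106 = 0.

0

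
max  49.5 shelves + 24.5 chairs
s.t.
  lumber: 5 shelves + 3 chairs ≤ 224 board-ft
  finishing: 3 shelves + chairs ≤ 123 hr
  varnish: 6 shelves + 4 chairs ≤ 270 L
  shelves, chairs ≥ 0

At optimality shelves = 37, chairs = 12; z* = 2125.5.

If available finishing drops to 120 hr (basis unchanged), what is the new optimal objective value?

2100

At the optimum: lumber uses 221 of 224 (slack = 3); finishing uses 123 of 123 (binding); varnish uses 270 of 270 (binding).
By complementary slackness, y = 0 for the non-binding constraint.
Dual feasibility on the basic columns requires 3·y_finishing + 6·y_varnish = 49.5, 1·y_finishing + 4·y_varnish = 24.5.
Solving: y_finishing = 8.5, y_varnish = 4.
Δz = y_finishing·Δb = 8.5 × (-3) = -25.5, so new z* = 2125.5 − 25.5 = 2100.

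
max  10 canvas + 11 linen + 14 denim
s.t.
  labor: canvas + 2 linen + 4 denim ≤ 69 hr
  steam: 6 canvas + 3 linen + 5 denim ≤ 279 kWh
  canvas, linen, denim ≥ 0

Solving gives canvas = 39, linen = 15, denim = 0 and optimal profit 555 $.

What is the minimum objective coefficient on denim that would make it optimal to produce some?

Both labor and steam are binding at x*.
Dual feasibility on the basic columns requires 1·y_labor + 6·y_steam = 10, 2·y_labor + 3·y_steam = 11.
→ y_labor = 4 and y_steam = 1.
denim enters the basis when its profit ≥ yᵀa₃ = 4·4 + 1·5 = 21.

21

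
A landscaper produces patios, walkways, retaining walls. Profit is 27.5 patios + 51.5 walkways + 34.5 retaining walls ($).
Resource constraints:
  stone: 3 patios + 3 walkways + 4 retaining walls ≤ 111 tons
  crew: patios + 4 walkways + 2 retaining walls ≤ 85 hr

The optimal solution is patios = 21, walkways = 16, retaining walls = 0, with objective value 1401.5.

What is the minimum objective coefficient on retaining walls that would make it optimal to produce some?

42

Both stone and crew are binding at x*.
The binding rows give the dual system: 3·y_stone + 1·y_crew = 27.5 and 3·y_stone + 4·y_crew = 51.5.
This yields shadow prices y_stone = 6.5, y_crew = 8.
retaining walls enters the basis when its profit ≥ yᵀa₃ = 6.5·4 + 8·2 = 42.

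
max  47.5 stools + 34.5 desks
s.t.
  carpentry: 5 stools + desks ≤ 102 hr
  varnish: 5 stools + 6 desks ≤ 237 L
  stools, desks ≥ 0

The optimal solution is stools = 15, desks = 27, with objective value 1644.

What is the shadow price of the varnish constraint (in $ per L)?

5

Check each constraint at x*: carpentry 102/102 (tight); varnish 237/237 (tight).
From A_Bᵀ y = c: 5·y_carpentry + 5·y_varnish = 47.5; 1·y_carpentry + 6·y_varnish = 34.5.
→ y_carpentry = 4.5 and y_varnish = 5.
Shadow price of varnish = 5.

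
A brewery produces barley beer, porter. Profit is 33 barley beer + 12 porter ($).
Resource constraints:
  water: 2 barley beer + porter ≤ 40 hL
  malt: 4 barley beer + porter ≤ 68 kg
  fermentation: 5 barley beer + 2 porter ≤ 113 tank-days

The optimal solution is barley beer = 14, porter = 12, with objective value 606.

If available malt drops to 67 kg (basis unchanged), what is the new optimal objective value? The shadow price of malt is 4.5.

601.5

Δb = -1, so new z* = 606 + (4.5)·(-1) = 606 − 4.5 = 601.5.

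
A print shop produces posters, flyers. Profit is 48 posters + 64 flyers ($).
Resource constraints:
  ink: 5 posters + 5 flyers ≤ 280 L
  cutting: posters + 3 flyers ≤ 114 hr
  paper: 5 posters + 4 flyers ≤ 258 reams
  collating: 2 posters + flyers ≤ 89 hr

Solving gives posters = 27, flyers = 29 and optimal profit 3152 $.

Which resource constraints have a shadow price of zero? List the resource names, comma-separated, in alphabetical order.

ink: 280/280 (binding)
cutting: 114/114 (binding)
paper: 251/258 (slack 7)
collating: 83/89 (slack 6)
By complementary slackness, a constraint with positive slack has shadow price 0 → collating, paper.

collating, paper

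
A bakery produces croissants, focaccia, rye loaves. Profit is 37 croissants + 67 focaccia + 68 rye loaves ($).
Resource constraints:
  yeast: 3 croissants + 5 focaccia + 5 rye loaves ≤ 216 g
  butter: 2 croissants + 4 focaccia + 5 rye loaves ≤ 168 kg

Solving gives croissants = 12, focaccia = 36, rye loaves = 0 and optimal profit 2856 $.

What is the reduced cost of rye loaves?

-7

Both yeast and butter are binding at x*.
Dual feasibility on the basic columns requires 3·y_yeast + 2·y_butter = 37, 5·y_yeast + 4·y_butter = 67.
→ y_yeast = 7 and y_butter = 8.
Reduced cost of rye loaves: c₃ − yᵀa₃ = 68 − (7·5 + 8·5) = 68 − 75 = -7.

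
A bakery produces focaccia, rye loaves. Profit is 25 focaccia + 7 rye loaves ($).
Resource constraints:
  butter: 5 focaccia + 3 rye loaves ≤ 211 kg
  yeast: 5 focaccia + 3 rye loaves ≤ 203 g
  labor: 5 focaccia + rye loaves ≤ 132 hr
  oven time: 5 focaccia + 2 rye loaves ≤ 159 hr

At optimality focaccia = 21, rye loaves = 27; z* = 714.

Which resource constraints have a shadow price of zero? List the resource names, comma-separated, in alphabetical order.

butter, yeast

butter: 186/211 (slack 25)
yeast: 186/203 (slack 17)
labor: 132/132 (binding)
oven time: 159/159 (binding)
By complementary slackness, a constraint with positive slack has shadow price 0 → butter, yeast.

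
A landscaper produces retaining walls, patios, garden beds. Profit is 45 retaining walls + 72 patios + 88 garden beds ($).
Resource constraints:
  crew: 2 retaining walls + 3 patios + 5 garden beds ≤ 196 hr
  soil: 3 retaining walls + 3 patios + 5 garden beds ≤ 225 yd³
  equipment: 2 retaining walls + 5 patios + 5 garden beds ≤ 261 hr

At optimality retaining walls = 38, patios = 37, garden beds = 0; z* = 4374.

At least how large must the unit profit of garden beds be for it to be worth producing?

90

At the optimum: crew uses 187 of 196 (slack = 9); soil uses 225 of 225 (binding); equipment uses 261 of 261 (binding).
Since crew is not tight, its dual is 0.
The binding rows give the dual system: 3·y_soil + 2·y_equipment = 45 and 3·y_soil + 5·y_equipment = 72.
Solving: y_soil = 9, y_equipment = 9.
garden beds enters the basis when its profit ≥ yᵀa₃ = 9·5 + 9·5 = 90.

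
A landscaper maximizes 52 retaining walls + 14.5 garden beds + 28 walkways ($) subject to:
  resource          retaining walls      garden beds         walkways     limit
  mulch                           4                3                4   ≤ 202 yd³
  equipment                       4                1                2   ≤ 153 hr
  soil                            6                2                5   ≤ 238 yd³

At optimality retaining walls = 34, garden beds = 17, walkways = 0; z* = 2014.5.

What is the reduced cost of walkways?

-4

Binding: equipment and soil. Non-binding: mulch (15 unused).
By complementary slackness, y = 0 for the non-binding constraint.
Dual feasibility on the basic columns requires 4·y_equipment + 6·y_soil = 52, 1·y_equipment + 2·y_soil = 14.5.
Solving: y_equipment = 8.5, y_soil = 3.
Reduced cost of walkways: c₃ − yᵀa₃ = 28 − (8.5·2 + 3·5) = 28 − 32 = -4.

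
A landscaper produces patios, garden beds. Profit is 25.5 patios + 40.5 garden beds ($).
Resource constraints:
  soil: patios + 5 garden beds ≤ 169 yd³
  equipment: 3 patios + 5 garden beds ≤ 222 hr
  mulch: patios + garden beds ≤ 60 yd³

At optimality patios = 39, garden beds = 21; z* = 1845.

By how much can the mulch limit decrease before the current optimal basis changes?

5

Binding constraints: equipment, mulch. The basis is B = [[3,5],[1,1]] with det -2.
Per unit decrease in mulch, x* moves by d = (-2.5, 1.5).
The basis stays optimal until soil becomes binding; allowable decrease = 5 yd³.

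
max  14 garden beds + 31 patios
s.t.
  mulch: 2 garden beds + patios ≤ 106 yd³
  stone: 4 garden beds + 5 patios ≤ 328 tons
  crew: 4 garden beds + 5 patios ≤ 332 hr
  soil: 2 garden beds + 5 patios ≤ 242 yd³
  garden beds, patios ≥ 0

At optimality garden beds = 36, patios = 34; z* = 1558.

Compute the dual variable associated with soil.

Check each constraint at x*: mulch 106/106 (tight); stone 314/328 (slack 14); crew 314/332 (slack 18); soil 242/242 (tight).
Slack constraints have shadow price 0 (complementary slackness).
From A_Bᵀ y = c: 2·y_mulch + 2·y_soil = 14; 1·y_mulch + 5·y_soil = 31.
Solving: y_mulch = 1, y_soil = 6.
Shadow price of soil = 6.

6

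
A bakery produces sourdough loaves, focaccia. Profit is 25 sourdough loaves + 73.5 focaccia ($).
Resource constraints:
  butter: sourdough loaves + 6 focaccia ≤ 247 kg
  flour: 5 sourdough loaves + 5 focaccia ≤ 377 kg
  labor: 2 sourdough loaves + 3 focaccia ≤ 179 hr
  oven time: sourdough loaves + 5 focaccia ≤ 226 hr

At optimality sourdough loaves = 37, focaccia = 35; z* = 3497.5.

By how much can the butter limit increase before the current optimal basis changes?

18

Binding constraints: butter, labor. The basis is B = [[1,6],[2,3]] with det -9.
Per unit increase in butter, x* moves by d = (-0.3333, 0.2222).
The basis stays optimal until oven time becomes binding; allowable increase = 18 kg.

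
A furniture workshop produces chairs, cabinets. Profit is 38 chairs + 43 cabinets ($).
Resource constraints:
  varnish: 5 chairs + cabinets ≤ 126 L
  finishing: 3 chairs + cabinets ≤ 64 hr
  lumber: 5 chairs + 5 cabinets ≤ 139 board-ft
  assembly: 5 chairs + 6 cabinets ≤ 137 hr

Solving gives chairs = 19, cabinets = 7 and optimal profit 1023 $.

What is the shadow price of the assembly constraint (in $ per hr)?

Binding: finishing and assembly. Non-binding: varnish (24 unused), lumber (9 unused).
Since varnish, lumber are not tight, their duals are 0.
The binding rows give the dual system: 3·y_finishing + 5·y_assembly = 38 and 1·y_finishing + 6·y_assembly = 43.
Solving: y_finishing = 1, y_assembly = 7.
Shadow price of assembly = 7.

7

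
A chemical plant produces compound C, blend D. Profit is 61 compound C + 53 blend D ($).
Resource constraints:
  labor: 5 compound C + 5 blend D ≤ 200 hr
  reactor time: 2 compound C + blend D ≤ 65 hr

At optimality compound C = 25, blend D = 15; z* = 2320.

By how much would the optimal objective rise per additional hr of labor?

9

Both labor and reactor time are binding at x*.
Dual feasibility on the basic columns requires 5·y_labor + 2·y_reactor time = 61, 5·y_labor + 1·y_reactor time = 53.
Solving: y_labor = 9, y_reactor time = 8.
Shadow price of labor = 9.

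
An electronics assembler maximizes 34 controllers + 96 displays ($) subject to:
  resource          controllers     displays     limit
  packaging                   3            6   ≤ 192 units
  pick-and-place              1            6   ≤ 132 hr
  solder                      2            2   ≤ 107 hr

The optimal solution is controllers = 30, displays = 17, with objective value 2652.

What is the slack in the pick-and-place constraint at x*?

pick-and-place used = 1·30 + 6·17 = 132; slack = 132 − 132 = 0.

0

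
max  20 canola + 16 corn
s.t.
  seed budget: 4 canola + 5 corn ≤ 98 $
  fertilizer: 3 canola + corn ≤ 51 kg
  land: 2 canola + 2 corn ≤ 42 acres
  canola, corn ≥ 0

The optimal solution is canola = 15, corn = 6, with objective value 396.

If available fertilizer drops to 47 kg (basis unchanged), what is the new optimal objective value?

Check each constraint at x*: seed budget 90/98 (slack 8); fertilizer 51/51 (tight); land 42/42 (tight).
Slack constraints have shadow price 0 (complementary slackness).
From A_Bᵀ y = c: 3·y_fertilizer + 2·y_land = 20; 1·y_fertilizer + 2·y_land = 16.
→ y_fertilizer = 2 and y_land = 7.
Δz = y_fertilizer·Δb = 2 × (-4) = -8, so new z* = 396 − 8 = 388.

388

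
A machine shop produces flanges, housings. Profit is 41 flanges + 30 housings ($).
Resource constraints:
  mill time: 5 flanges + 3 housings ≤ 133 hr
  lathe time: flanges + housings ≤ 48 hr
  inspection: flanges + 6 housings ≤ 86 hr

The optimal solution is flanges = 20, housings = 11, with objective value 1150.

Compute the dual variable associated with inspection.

At the optimum: mill time uses 133 of 133 (binding); lathe time uses 31 of 48 (slack = 17); inspection uses 86 of 86 (binding).
By complementary slackness, y = 0 for the non-binding constraint.
Dual feasibility on the basic columns requires 5·y_mill time + 1·y_inspection = 41, 3·y_mill time + 6·y_inspection = 30.
→ y_mill time = 8 and y_inspection = 1.
Shadow price of inspection = 1.

1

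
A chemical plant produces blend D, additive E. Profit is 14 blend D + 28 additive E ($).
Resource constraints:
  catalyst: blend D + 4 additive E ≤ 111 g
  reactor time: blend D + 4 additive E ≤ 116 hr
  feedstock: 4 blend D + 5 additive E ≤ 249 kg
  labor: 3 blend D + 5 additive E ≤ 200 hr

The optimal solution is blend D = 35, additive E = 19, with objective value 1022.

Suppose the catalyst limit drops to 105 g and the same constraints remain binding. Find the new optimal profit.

1010

Binding: catalyst and labor. Non-binding: reactor time (5 unused), feedstock (14 unused).
Since reactor time, feedstock are not tight, their duals are 0.
From A_Bᵀ y = c: 1·y_catalyst + 3·y_labor = 14; 4·y_catalyst + 5·y_labor = 28.
This yields shadow prices y_catalyst = 2, y_labor = 4.
Δz = y_catalyst·Δb = 2 × (-6) = -12, so new z* = 1022 − 12 = 1010.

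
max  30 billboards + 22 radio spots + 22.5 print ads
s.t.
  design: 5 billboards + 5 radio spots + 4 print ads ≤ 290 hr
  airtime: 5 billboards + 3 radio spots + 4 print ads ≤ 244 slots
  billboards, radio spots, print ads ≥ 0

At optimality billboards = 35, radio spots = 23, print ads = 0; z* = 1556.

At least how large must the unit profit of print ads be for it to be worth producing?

At the optimum: design uses 290 of 290 (binding); airtime uses 244 of 244 (binding).
Dual feasibility on the basic columns requires 5·y_design + 5·y_airtime = 30, 5·y_design + 3·y_airtime = 22.
→ y_design = 2 and y_airtime = 4.
print ads enters the basis when its profit ≥ yᵀa₃ = 2·4 + 4·4 = 24.

24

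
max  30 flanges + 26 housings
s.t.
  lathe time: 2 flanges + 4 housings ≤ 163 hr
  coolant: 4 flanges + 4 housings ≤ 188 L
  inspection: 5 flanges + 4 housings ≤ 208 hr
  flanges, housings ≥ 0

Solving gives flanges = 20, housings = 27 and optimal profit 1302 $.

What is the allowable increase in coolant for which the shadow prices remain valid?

Binding constraints: coolant, inspection. The basis is B = [[4,4],[5,4]] with det -4.
Per unit increase in coolant, x* moves by d = (-1, 1.25).
The basis stays optimal until lathe time becomes binding; allowable increase = 5 L.

5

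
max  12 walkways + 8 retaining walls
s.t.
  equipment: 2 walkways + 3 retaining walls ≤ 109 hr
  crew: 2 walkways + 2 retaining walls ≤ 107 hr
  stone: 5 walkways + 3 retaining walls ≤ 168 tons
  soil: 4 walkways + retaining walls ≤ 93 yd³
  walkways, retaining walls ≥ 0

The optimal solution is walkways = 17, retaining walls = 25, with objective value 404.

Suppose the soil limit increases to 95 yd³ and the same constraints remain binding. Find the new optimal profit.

At the optimum: equipment uses 109 of 109 (binding); crew uses 84 of 107 (slack = 23); stone uses 160 of 168 (slack = 8); soil uses 93 of 93 (binding).
By complementary slackness, y = 0 for the non-binding constraints.
The binding rows give the dual system: 2·y_equipment + 4·y_soil = 12 and 3·y_equipment + 1·y_soil = 8.
→ y_equipment = 2 and y_soil = 2.
Δz = y_soil·Δb = 2 × (2) = 4, so new z* = 404 + 4 = 408.

408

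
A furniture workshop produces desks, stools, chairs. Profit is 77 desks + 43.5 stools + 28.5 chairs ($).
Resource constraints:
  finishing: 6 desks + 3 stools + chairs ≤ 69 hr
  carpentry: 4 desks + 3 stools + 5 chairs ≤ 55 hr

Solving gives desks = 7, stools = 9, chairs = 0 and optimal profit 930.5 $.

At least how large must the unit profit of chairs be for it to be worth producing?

At the optimum: finishing uses 69 of 69 (binding); carpentry uses 55 of 55 (binding).
From A_Bᵀ y = c: 6·y_finishing + 4·y_carpentry = 77; 3·y_finishing + 3·y_carpentry = 43.5.
→ y_finishing = 9.5 and y_carpentry = 5.
chairs enters the basis when its profit ≥ yᵀa₃ = 9.5·1 + 5·5 = 34.5.

34.5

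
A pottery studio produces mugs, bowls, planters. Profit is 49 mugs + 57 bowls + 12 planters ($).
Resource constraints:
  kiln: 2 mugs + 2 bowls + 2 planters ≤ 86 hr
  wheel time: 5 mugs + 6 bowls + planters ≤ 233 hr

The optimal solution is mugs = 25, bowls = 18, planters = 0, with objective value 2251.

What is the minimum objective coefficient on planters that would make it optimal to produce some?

Both kiln and wheel time are binding at x*.
Dual feasibility on the basic columns requires 2·y_kiln + 5·y_wheel time = 49, 2·y_kiln + 6·y_wheel time = 57.
Solving: y_kiln = 4.5, y_wheel time = 8.
planters enters the basis when its profit ≥ yᵀa₃ = 4.5·2 + 8·1 = 17.

17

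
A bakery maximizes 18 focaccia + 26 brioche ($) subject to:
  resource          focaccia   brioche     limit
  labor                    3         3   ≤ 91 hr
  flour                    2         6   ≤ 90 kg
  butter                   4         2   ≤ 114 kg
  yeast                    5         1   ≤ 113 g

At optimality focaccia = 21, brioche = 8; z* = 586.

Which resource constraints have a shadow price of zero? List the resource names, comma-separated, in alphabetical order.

labor: 87/91 (slack 4)
flour: 90/90 (binding)
butter: 100/114 (slack 14)
yeast: 113/113 (binding)
By complementary slackness, a constraint with positive slack has shadow price 0 → butter, labor.

butter, labor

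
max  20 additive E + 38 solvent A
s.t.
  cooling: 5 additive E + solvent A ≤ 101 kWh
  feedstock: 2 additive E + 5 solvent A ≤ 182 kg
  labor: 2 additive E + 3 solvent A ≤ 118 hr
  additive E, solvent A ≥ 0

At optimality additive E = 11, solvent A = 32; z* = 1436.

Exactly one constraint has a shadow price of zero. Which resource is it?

cooling

cooling: 87/101 (slack 14)
feedstock: 182/182 (binding)
labor: 118/118 (binding)
By complementary slackness, a constraint with positive slack has shadow price 0 → cooling.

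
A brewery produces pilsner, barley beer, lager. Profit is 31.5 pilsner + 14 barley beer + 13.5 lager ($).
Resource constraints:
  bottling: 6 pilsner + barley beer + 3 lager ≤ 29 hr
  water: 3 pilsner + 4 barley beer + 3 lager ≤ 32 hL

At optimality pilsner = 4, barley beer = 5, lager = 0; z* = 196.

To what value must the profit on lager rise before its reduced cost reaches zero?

Check each constraint at x*: bottling 29/29 (tight); water 32/32 (tight).
Dual feasibility on the basic columns requires 6·y_bottling + 3·y_water = 31.5, 1·y_bottling + 4·y_water = 14.
→ y_bottling = 4 and y_water = 2.5.
lager enters the basis when its profit ≥ yᵀa₃ = 4·3 + 2.5·3 = 19.5.

19.5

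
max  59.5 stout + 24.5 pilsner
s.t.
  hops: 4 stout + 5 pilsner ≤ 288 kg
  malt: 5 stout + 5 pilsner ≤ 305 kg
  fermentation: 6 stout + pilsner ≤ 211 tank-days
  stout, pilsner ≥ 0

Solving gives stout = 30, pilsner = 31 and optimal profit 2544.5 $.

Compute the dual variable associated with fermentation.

At the optimum: hops uses 275 of 288 (slack = 13); malt uses 305 of 305 (binding); fermentation uses 211 of 211 (binding).
Slack constraints have shadow price 0 (complementary slackness).
From A_Bᵀ y = c: 5·y_malt + 6·y_fermentation = 59.5; 5·y_malt + 1·y_fermentation = 24.5.
→ y_malt = 3.5 and y_fermentation = 7.
Shadow price of fermentation = 7.

7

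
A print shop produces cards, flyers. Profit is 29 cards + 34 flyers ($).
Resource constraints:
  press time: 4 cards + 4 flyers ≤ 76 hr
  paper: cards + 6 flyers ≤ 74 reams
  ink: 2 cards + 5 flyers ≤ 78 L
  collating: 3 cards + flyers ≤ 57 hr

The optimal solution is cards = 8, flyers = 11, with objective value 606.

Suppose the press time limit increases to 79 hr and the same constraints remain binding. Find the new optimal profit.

Check each constraint at x*: press time 76/76 (tight); paper 74/74 (tight); ink 71/78 (slack 7); collating 35/57 (slack 22).
By complementary slackness, y = 0 for the non-binding constraints.
The binding rows give the dual system: 4·y_press time + 1·y_paper = 29 and 4·y_press time + 6·y_paper = 34.
Solving: y_press time = 7, y_paper = 1.
Δz = y_press time·Δb = 7 × (3) = 21, so new z* = 606 + 21 = 627.

627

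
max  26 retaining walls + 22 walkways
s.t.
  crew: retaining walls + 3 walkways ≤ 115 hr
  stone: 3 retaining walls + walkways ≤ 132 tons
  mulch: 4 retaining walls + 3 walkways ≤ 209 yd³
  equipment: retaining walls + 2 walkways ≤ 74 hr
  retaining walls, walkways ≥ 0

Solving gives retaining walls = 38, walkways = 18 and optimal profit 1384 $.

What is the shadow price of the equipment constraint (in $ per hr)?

Check each constraint at x*: crew 92/115 (slack 23); stone 132/132 (tight); mulch 206/209 (slack 3); equipment 74/74 (tight).
By complementary slackness, y = 0 for the non-binding constraints.
The binding rows give the dual system: 3·y_stone + 1·y_equipment = 26 and 1·y_stone + 2·y_equipment = 22.
Solving: y_stone = 6, y_equipment = 8.
Shadow price of equipment = 8.

8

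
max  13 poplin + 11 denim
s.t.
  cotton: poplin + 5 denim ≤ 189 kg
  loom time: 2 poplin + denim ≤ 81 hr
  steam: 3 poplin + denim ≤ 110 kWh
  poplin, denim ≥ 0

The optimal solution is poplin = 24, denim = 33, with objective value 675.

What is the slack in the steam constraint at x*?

5

steam used = 3·24 + 1·33 = 105; slack = 110 − 105 = 5.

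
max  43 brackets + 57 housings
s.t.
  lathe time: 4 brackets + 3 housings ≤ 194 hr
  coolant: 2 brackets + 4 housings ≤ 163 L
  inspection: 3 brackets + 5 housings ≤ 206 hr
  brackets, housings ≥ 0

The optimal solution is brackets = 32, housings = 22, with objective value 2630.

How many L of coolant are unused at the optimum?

11

coolant used = 2·32 + 4·22 = 152; slack = 163 − 152 = 11.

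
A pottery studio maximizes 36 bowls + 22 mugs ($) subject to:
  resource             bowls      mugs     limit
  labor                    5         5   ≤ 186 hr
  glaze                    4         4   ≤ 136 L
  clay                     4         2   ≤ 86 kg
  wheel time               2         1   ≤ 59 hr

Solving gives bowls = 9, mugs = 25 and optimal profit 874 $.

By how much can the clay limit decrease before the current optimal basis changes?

Binding constraints: glaze, clay. The basis is B = [[4,4],[4,2]] with det -8.
Per unit decrease in clay, x* moves by d = (-0.5, 0.5).
The basis stays optimal until bowls reaches 0; allowable decrease = 18 kg.

18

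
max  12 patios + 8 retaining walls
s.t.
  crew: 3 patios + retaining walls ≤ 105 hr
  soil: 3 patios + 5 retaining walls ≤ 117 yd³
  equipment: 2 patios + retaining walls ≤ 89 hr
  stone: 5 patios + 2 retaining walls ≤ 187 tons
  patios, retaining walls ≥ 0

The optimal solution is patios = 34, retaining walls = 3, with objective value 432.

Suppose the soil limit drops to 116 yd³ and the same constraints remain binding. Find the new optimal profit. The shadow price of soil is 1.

Δb = -1, so new z* = 432 + (1)·(-1) = 432 − 1 = 431.

431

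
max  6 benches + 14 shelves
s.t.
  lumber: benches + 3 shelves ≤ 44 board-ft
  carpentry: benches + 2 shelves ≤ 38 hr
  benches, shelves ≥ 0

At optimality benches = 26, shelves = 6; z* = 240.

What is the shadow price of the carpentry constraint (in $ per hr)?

4

Both lumber and carpentry are binding at x*.
Dual feasibility on the basic columns requires 1·y_lumber + 1·y_carpentry = 6, 3·y_lumber + 2·y_carpentry = 14.
Solving: y_lumber = 2, y_carpentry = 4.
Shadow price of carpentry = 4.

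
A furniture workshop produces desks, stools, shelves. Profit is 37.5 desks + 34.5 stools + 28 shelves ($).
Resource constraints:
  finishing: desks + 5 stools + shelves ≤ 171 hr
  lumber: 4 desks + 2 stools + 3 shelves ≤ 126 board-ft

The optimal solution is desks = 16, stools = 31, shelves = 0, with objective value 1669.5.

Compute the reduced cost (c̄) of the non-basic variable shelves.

Both finishing and lumber are binding at x*.
Dual feasibility on the basic columns requires 1·y_finishing + 4·y_lumber = 37.5, 5·y_finishing + 2·y_lumber = 34.5.
This yields shadow prices y_finishing = 3.5, y_lumber = 8.5.
Reduced cost of shelves: c₃ − yᵀa₃ = 28 − (3.5·1 + 8.5·3) = 28 − 29 = -1.

-1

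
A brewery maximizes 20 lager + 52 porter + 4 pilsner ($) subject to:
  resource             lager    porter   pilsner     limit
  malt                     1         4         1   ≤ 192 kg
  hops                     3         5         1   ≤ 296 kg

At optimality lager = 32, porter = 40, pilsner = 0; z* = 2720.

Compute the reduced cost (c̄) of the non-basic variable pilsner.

-8

Both malt and hops are binding at x*.
Dual feasibility on the basic columns requires 1·y_malt + 3·y_hops = 20, 4·y_malt + 5·y_hops = 52.
→ y_malt = 8 and y_hops = 4.
Reduced cost of pilsner: c₃ − yᵀa₃ = 4 − (8·1 + 4·1) = 4 − 12 = -8.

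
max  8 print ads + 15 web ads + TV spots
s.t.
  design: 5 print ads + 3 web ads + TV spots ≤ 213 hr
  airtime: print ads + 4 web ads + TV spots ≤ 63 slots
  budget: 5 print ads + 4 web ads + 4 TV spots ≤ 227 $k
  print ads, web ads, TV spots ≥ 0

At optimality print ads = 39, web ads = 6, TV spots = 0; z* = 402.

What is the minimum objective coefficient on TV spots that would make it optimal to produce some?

Binding: design and airtime. Non-binding: budget (8 unused).
Since budget is not tight, its dual is 0.
The binding rows give the dual system: 5·y_design + 1·y_airtime = 8 and 3·y_design + 4·y_airtime = 15.
Solving: y_design = 1, y_airtime = 3.
TV spots enters the basis when its profit ≥ yᵀa₃ = 1·1 + 3·1 = 4.

4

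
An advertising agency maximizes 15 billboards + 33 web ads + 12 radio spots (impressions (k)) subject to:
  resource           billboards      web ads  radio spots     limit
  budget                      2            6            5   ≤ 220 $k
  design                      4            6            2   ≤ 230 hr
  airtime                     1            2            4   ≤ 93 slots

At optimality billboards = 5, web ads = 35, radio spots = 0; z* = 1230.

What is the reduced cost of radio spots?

Binding: budget and design. Non-binding: airtime (18 unused).
Slack constraints have shadow price 0 (complementary slackness).
Dual feasibility on the basic columns requires 2·y_budget + 4·y_design = 15, 6·y_budget + 6·y_design = 33.
→ y_budget = 3.5 and y_design = 2.
Reduced cost of radio spots: c₃ − yᵀa₃ = 12 − (3.5·5 + 2·2) = 12 − 21.5 = -9.5.

-9.5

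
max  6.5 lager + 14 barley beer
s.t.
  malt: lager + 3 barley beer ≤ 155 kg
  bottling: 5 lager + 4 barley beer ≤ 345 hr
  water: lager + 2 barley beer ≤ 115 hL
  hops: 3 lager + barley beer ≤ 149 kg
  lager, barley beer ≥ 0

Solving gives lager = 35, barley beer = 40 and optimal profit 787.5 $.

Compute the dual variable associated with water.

At the optimum: malt uses 155 of 155 (binding); bottling uses 335 of 345 (slack = 10); water uses 115 of 115 (binding); hops uses 145 of 149 (slack = 4).
Since bottling, hops are not tight, their duals are 0.
From A_Bᵀ y = c: 1·y_malt + 1·y_water = 6.5; 3·y_malt + 2·y_water = 14.
→ y_malt = 1 and y_water = 5.5.
Shadow price of water = 5.5.

5.5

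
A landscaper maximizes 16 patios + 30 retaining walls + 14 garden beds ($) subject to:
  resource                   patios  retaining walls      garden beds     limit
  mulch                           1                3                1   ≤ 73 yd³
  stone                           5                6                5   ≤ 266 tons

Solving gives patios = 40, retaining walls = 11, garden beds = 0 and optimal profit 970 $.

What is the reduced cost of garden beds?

At the optimum: mulch uses 73 of 73 (binding); stone uses 266 of 266 (binding).
Dual feasibility on the basic columns requires 1·y_mulch + 5·y_stone = 16, 3·y_mulch + 6·y_stone = 30.
Solving: y_mulch = 6, y_stone = 2.
Reduced cost of garden beds: c₃ − yᵀa₃ = 14 − (6·1 + 2·5) = 14 − 16 = -2.

-2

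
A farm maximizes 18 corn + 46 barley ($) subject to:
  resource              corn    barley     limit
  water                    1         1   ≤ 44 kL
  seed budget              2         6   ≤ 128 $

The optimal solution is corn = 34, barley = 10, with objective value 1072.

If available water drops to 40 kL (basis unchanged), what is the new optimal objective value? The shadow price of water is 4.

Δb = -4, so new z* = 1072 + (4)·(-4) = 1072 − 16 = 1056.

1056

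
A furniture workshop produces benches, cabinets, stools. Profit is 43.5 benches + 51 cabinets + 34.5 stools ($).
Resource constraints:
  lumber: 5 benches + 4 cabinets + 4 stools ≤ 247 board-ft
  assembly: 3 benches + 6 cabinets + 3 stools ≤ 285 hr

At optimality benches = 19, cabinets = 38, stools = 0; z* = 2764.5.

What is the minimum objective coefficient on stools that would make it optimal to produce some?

37.5

Both lumber and assembly are binding at x*.
The binding rows give the dual system: 5·y_lumber + 3·y_assembly = 43.5 and 4·y_lumber + 6·y_assembly = 51.
This yields shadow prices y_lumber = 6, y_assembly = 4.5.
stools enters the basis when its profit ≥ yᵀa₃ = 6·4 + 4.5·3 = 37.5.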